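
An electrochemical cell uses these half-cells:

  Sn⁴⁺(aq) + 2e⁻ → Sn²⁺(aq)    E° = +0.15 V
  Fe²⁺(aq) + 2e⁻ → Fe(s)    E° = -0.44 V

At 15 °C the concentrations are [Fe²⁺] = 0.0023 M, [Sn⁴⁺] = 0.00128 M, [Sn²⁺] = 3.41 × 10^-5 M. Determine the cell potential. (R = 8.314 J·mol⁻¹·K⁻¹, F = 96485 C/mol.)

0.710 V

The Sn⁴⁺/Sn²⁺ couple has the higher reduction potential and acts as the cathode, so E°_cell = +0.15 − (-0.44) = 0.59 V.
Balancing electrons gives n = 2; the reaction quotient is Q = [Fe²⁺]·[Sn²⁺]/[Sn⁴⁺] = 6.13 × 10^-5.
E = E° − (RT/nF) ln Q = 0.59 − (8.314×288)/(2×96485) × (-9.700) = 0.590 + 0.120 = 0.710 V.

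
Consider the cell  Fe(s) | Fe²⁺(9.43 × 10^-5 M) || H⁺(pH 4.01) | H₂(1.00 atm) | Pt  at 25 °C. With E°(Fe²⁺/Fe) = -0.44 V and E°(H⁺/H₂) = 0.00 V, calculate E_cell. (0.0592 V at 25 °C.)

The hydrogen couple is the cathode, so E°_cell = 0.44 V; n = 2.
[H⁺] = 10^(−4.01) = 9.8 × 10^-5 M, and Q = [Fe²⁺]·P(H₂) / [H⁺]^2 = 9870.
E = E° − (0.0592/2) log Q = 0.44 − (0.0592/2)(3.995) = 0.322 V.

0.32 V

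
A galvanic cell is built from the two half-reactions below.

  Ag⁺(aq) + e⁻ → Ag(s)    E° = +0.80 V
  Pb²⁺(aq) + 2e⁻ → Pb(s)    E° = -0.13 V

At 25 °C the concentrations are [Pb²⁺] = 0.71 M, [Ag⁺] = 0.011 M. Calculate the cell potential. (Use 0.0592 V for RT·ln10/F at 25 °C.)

The Ag⁺/Ag couple has the higher reduction potential and acts as the cathode, so E°_cell = +0.80 − (-0.13) = 0.93 V.
Balancing electrons gives n = 2; the reaction quotient is Q = [Pb²⁺]/[Ag⁺]^2 = 5870.
At 25 °C, E = E° − (0.0592/n) log Q = 0.93 − (0.0592/2)(3.768) = 0.930 − 0.112 = 0.818 V.

0.818 V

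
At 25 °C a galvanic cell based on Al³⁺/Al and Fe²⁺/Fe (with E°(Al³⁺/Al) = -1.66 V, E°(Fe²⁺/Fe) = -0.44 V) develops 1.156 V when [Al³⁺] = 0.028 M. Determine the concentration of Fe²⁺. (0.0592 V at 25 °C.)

From the Nernst equation, log Q = n(E° − E)/0.0592 = 6(1.22 − 1.156)/0.0592 = 6.486, so Q = 3.07 × 10^6.
With Q = [Al³⁺]^2/[Fe²⁺]^3 and the known concentrations, [Fe²⁺]^3 in the denominator gives [Fe²⁺] = 6.3 × 10^-4 M.

6.3 × 10^-4 M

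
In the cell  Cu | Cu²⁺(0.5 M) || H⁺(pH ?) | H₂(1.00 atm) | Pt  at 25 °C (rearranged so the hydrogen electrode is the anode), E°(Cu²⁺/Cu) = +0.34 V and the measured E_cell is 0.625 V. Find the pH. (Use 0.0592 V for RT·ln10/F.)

E°_cell = 0.34 V and n = 2.
log Q = n(E° − E)/0.0592 = 2×(0.34 − 0.625)/0.0592 = -9.628.
With Q = [H⁺]^2 / ([Cu²⁺]·P(H₂)), solving for [H⁺] gives log[H⁺] = -4.965, so pH = 4.96.

pH = 4.96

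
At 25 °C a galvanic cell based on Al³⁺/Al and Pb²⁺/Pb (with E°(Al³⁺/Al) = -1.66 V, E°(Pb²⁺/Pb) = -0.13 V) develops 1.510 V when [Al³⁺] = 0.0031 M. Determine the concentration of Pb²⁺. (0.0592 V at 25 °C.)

From the Nernst equation, log Q = n(E° − E)/0.0592 = 6(1.53 − 1.510)/0.0592 = 2.027, so Q = 106.
With Q = [Al³⁺]^2/[Pb²⁺]^3 and the known concentrations, [Pb²⁺]^3 in the denominator gives [Pb²⁺] = 0.0045 M.

0.0045 M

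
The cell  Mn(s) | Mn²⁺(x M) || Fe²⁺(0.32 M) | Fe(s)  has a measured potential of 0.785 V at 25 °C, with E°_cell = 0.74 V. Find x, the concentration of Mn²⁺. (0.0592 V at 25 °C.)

0.0097 M

From the Nernst equation, log Q = n(E° − E)/0.0592 = 2(0.74 − 0.785)/0.0592 = -1.520, so Q = 0.0302.
With Q = [Mn²⁺]/[Fe²⁺] and the known concentrations, [Mn²⁺] in the numerator gives [Mn²⁺] = 0.0097 M.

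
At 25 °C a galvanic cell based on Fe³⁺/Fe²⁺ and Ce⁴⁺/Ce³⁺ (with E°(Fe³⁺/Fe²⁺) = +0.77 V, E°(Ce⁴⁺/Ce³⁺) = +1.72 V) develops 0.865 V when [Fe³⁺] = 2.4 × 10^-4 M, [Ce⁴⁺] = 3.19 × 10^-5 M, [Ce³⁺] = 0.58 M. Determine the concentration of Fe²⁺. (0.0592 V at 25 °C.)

0.16 M

From the Nernst equation, log Q = n(E° − E)/0.0592 = 1(0.95 − 0.865)/0.0592 = 1.436, so Q = 27.3.
With Q = [Fe³⁺]·[Ce³⁺]/([Fe²⁺]·[Ce⁴⁺]) and the known concentrations, [Fe²⁺] in the denominator gives [Fe²⁺] = 0.16 M.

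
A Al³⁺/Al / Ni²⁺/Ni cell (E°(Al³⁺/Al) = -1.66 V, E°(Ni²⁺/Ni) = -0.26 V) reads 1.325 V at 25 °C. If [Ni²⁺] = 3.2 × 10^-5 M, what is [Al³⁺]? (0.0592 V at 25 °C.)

0.0011 M

From the Nernst equation, log Q = n(E° − E)/0.0592 = 6(1.40 − 1.325)/0.0592 = 7.601, so Q = 3.99 × 10^7.
With Q = [Al³⁺]^2/[Ni²⁺]^3 and the known concentrations, [Al³⁺]^2 in the numerator gives [Al³⁺] = 0.0011 M.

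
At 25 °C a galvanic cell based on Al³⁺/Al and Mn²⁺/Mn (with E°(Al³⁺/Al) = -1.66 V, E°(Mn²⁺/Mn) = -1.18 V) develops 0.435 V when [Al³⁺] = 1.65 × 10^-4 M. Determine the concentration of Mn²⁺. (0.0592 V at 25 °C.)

From the Nernst equation, log Q = n(E° − E)/0.0592 = 6(0.48 − 0.435)/0.0592 = 4.561, so Q = 3.64 × 10^4.
With Q = [Al³⁺]^2/[Mn²⁺]^3 and the known concentrations, [Mn²⁺]^3 in the denominator gives [Mn²⁺] = 9.1 × 10^-5 M.

9.1 × 10^-5 M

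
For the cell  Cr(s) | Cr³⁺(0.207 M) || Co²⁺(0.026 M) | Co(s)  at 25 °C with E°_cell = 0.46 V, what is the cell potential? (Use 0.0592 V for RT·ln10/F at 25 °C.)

Balancing electrons gives n = 6; the reaction quotient is Q = [Cr³⁺]^2/[Co²⁺]^3 = 2440.
At 25 °C, E = E° − (0.0592/n) log Q = 0.46 − (0.0592/6)(3.387) = 0.460 − 0.033 = 0.427 V.

0.427 V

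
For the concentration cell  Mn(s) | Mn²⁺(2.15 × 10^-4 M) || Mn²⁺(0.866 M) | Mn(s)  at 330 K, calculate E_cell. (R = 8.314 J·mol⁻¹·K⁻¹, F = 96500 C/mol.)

0.12 V

Both half-cells are Mn²⁺/Mn, so E°_cell = 0. The concentrated side is the cathode; the cell reaction moves Mn²⁺ from high to low concentration with n = 2.
Q = [Mn²⁺]_dilute/[Mn²⁺]_conc = 2.15 × 10^-4/0.866 = 2.48 × 10^-4.
E = 0 − (RT/nF) ln Q = −((8.314×330)/(2×96500))(-8.301) = 0.1180 V.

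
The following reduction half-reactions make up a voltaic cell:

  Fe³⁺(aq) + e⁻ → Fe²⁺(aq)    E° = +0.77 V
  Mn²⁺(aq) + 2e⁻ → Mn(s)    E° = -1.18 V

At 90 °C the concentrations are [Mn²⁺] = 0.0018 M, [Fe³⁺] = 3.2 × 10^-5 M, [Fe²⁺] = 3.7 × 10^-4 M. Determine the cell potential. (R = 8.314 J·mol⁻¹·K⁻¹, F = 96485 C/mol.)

1.97 V

The Fe³⁺/Fe²⁺ couple has the higher reduction potential and acts as the cathode, so E°_cell = +0.77 − (-1.18) = 1.95 V.
Balancing electrons gives n = 2; the reaction quotient is Q = [Mn²⁺]·[Fe²⁺]^2/[Fe³⁺]^2 = 0.241.
E = E° − (RT/nF) ln Q = 1.95 − (8.314×363)/(2×96485) × (-1.424) = 1.950 + 0.022 = 1.972 V.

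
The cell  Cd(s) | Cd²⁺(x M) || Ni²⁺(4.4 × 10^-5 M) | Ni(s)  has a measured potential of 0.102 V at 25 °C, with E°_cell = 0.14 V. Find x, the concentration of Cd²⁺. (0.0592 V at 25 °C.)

From the Nernst equation, log Q = n(E° − E)/0.0592 = 2(0.14 − 0.102)/0.0592 = 1.284, so Q = 19.2.
With Q = [Cd²⁺]/[Ni²⁺] and the known concentrations, [Cd²⁺] in the numerator gives [Cd²⁺] = 8.5 × 10^-4 M.

8.5 × 10^-4 M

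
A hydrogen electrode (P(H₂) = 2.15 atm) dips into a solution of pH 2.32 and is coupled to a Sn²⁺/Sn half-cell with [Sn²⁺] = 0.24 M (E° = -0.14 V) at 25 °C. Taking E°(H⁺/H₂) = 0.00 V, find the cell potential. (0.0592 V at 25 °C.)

0.011 V

The hydrogen couple is the cathode, so E°_cell = 0.14 V; n = 2.
[H⁺] = 10^(−2.32) = 0.0048 M, and Q = [Sn²⁺]·P(H₂) / [H⁺]^2 = 2.25 × 10^4.
E = E° − (0.0592/2) log Q = 0.14 − (0.0592/2)(4.353) = 0.011 V.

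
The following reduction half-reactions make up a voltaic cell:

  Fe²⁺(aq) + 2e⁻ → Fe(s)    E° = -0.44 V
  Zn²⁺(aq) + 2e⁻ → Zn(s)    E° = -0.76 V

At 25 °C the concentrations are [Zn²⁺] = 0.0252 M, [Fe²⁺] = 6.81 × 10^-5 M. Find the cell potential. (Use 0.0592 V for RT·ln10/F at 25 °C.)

The Fe²⁺/Fe couple has the higher reduction potential and acts as the cathode, so E°_cell = -0.44 − (-0.76) = 0.32 V.
Balancing electrons gives n = 2; the reaction quotient is Q = [Zn²⁺]/[Fe²⁺] = 370.
At 25 °C, E = E° − (0.0592/n) log Q = 0.32 − (0.0592/2)(2.568) = 0.320 − 0.076 = 0.244 V.

0.244 V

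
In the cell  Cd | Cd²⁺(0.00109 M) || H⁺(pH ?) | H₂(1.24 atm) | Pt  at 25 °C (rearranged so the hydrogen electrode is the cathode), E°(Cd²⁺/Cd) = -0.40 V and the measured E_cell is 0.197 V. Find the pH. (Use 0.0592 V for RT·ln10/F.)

E°_cell = 0.40 V and n = 2.
log Q = n(E° − E)/0.0592 = 2×(0.40 − 0.197)/0.0592 = 6.858.
With Q = [Cd²⁺]·P(H₂) / [H⁺]^2, solving for [H⁺] gives log[H⁺] = -4.864, so pH = 4.86.

pH = 4.86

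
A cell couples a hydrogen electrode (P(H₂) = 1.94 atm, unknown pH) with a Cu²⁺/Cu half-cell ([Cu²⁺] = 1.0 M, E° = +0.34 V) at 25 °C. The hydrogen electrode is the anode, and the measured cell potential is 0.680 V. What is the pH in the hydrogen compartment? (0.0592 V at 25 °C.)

E°_cell = 0.34 V and n = 2.
log Q = n(E° − E)/0.0592 = 2×(0.34 − 0.680)/0.0592 = -11.486.
With Q = [H⁺]^2 / ([Cu²⁺]·P(H₂)), solving for [H⁺] gives log[H⁺] = -5.599, so pH = 5.60.

pH = 5.60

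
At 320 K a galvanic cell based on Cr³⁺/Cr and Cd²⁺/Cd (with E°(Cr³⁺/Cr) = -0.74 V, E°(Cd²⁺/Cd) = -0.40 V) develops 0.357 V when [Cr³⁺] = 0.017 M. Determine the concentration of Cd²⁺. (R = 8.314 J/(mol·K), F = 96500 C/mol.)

From the Nernst equation, ln Q = nF(E° − E)/RT = 6×96500×(0.34 − 0.357)/(8.314×320) = -3.700, so Q = 0.0247.
With Q = [Cr³⁺]^2/[Cd²⁺]^3 and the known concentrations, [Cd²⁺]^3 in the denominator gives [Cd²⁺] = 0.23 M.

0.23 M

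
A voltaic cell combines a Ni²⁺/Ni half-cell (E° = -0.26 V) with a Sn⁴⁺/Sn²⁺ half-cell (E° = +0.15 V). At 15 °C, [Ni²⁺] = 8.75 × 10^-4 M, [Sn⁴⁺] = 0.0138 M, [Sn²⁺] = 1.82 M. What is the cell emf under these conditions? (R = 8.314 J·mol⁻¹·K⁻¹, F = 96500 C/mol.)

0.437 V

The Sn⁴⁺/Sn²⁺ couple has the higher reduction potential and acts as the cathode, so E°_cell = +0.15 − (-0.26) = 0.41 V.
Balancing electrons gives n = 2; the reaction quotient is Q = [Ni²⁺]·[Sn²⁺]/[Sn⁴⁺] = 0.115.
E = E° − (RT/nF) ln Q = 0.41 − (8.314×288)/(2×96500) × (-2.159) = 0.410 + 0.027 = 0.437 V.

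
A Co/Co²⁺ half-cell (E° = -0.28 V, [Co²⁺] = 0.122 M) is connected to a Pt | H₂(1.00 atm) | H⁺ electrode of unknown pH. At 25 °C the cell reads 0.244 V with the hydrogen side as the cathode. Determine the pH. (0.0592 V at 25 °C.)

E°_cell = 0.28 V and n = 2.
log Q = n(E° − E)/0.0592 = 2×(0.28 − 0.244)/0.0592 = 1.216.
With Q = [Co²⁺]·P(H₂) / [H⁺]^2, solving for [H⁺] gives log[H⁺] = -1.065, so pH = 1.06.

pH = 1.06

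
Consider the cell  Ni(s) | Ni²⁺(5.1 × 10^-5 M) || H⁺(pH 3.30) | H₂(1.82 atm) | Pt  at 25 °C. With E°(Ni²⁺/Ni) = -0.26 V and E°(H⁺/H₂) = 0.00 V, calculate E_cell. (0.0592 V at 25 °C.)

The hydrogen couple is the cathode, so E°_cell = 0.26 V; n = 2.
[H⁺] = 10^(−3.30) = 5 × 10^-4 M, and Q = [Ni²⁺]·P(H₂) / [H⁺]^2 = 370.
E = E° − (0.0592/2) log Q = 0.26 − (0.0592/2)(2.568) = 0.184 V.

0.18 V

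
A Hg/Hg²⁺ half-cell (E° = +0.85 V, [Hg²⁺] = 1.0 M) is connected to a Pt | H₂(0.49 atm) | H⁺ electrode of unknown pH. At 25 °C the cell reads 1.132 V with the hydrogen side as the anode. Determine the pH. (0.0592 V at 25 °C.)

E°_cell = 0.85 V and n = 2.
log Q = n(E° − E)/0.0592 = 2×(0.85 − 1.132)/0.0592 = -9.527.
With Q = [H⁺]^2 / ([Hg²⁺]·P(H₂)), solving for [H⁺] gives log[H⁺] = -4.918, so pH = 4.92.

pH = 4.92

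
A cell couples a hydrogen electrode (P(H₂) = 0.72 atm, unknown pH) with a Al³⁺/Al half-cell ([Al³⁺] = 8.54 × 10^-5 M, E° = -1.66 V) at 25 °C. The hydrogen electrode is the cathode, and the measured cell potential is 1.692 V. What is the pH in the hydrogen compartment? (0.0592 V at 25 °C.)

E°_cell = 1.66 V and n = 6.
log Q = n(E° − E)/0.0592 = 6×(1.66 − 1.692)/0.0592 = -3.243.
With Q = [Al³⁺]^2·P(H₂)^3 / [H⁺]^6, solving for [H⁺] gives log[H⁺] = -0.887, so pH = 0.89.

pH = 0.89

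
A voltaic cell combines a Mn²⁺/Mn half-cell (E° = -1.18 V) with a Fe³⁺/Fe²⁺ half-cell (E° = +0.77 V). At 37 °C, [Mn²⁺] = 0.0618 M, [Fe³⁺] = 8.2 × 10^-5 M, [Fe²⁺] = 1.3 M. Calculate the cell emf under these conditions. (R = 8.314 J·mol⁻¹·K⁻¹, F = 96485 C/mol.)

1.73 V

The Fe³⁺/Fe²⁺ couple has the higher reduction potential and acts as the cathode, so E°_cell = +0.77 − (-1.18) = 1.95 V.
Balancing electrons gives n = 2; the reaction quotient is Q = [Mn²⁺]·[Fe²⁺]^2/[Fe³⁺]^2 = 1.55 × 10^7.
E = E° − (RT/nF) ln Q = 1.95 − (8.314×310)/(2×96485) × (16.558) = 1.950 − 0.221 = 1.729 V.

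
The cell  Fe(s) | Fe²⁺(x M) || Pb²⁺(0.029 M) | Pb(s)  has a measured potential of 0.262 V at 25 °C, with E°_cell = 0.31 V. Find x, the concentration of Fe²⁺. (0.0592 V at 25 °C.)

1.2 M

From the Nernst equation, log Q = n(E° − E)/0.0592 = 2(0.31 − 0.262)/0.0592 = 1.622, so Q = 41.8.
With Q = [Fe²⁺]/[Pb²⁺] and the known concentrations, [Fe²⁺] in the numerator gives [Fe²⁺] = 1.2 M.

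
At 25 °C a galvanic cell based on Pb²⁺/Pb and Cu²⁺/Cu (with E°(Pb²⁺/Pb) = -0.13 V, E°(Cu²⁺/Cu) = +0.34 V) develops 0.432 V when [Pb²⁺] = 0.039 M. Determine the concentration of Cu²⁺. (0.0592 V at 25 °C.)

0.002 M

From the Nernst equation, log Q = n(E° − E)/0.0592 = 2(0.47 − 0.432)/0.0592 = 1.284, so Q = 19.2.
With Q = [Pb²⁺]/[Cu²⁺] and the known concentrations, [Cu²⁺] in the denominator gives [Cu²⁺] = 0.002 M.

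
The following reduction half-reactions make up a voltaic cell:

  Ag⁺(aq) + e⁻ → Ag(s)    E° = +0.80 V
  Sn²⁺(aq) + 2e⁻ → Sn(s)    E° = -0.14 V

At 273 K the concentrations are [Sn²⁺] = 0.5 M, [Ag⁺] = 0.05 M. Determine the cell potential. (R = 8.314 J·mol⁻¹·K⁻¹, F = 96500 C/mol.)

0.878 V

The Ag⁺/Ag couple has the higher reduction potential and acts as the cathode, so E°_cell = +0.80 − (-0.14) = 0.94 V.
Balancing electrons gives n = 2; the reaction quotient is Q = [Sn²⁺]/[Ag⁺]^2 = 200.
E = E° − (RT/nF) ln Q = 0.94 − (8.314×273)/(2×96500) × (5.298) = 0.940 − 0.062 = 0.878 V.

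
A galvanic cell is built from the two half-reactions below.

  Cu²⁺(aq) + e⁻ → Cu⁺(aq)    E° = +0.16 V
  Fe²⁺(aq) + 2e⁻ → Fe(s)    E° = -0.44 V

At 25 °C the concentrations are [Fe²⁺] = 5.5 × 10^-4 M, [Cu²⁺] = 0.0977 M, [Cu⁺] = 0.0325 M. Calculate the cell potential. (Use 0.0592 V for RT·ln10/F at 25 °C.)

0.725 V

The Cu²⁺/Cu⁺ couple has the higher reduction potential and acts as the cathode, so E°_cell = +0.16 − (-0.44) = 0.60 V.
Balancing electrons gives n = 2; the reaction quotient is Q = [Fe²⁺]·[Cu⁺]^2/[Cu²⁺]^2 = 6.09 × 10^-5.
At 25 °C, E = E° − (0.0592/n) log Q = 0.60 − (0.0592/2)(-4.216) = 0.600 + 0.125 = 0.725 V.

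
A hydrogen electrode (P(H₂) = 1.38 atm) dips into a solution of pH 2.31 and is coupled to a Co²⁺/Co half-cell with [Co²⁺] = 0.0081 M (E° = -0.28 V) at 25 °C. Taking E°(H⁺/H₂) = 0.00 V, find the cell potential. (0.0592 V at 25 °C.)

The hydrogen couple is the cathode, so E°_cell = 0.28 V; n = 2.
[H⁺] = 10^(−2.31) = 0.0049 M, and Q = [Co²⁺]·P(H₂) / [H⁺]^2 = 466.
E = E° − (0.0592/2) log Q = 0.28 − (0.0592/2)(2.668) = 0.201 V.

0.20 V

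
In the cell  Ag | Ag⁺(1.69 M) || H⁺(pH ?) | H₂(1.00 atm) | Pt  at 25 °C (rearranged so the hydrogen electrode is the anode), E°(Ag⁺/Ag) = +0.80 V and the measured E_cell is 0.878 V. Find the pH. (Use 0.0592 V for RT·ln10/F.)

pH = 1.09

E°_cell = 0.80 V and n = 2.
log Q = n(E° − E)/0.0592 = 2×(0.80 − 0.878)/0.0592 = -2.635.
With Q = [H⁺]^2 / ([Ag⁺]^2·P(H₂)), solving for [H⁺] gives log[H⁺] = -1.090, so pH = 1.09.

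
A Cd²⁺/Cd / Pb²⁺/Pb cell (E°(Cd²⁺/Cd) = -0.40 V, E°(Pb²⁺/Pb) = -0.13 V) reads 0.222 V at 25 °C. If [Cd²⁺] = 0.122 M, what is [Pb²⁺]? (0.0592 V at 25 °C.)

0.0029 M

From the Nernst equation, log Q = n(E° − E)/0.0592 = 2(0.27 − 0.222)/0.0592 = 1.622, so Q = 41.8.
With Q = [Cd²⁺]/[Pb²⁺] and the known concentrations, [Pb²⁺] in the denominator gives [Pb²⁺] = 0.0029 M.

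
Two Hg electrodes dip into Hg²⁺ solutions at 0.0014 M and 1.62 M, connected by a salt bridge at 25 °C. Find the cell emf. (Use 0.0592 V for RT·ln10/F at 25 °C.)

0.091 V

Both half-cells are Hg²⁺/Hg, so E°_cell = 0. The concentrated side is the cathode; the cell reaction moves Hg²⁺ from high to low concentration with n = 2.
Q = [Hg²⁺]_dilute/[Hg²⁺]_conc = 0.0014/1.62 = 8.64 × 10^-4.
E = 0 − (0.0592/2) log Q = −(0.0592/2)(-3.063) = 0.0907 V.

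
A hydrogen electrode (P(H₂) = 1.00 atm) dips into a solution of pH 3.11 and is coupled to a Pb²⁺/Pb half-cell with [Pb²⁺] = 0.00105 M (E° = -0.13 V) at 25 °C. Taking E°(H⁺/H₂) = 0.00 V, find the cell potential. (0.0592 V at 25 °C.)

0.034 V

The hydrogen couple is the cathode, so E°_cell = 0.13 V; n = 2.
[H⁺] = 10^(−3.11) = 7.8 × 10^-4 M, and Q = [Pb²⁺]·P(H₂) / [H⁺]^2 = 1740.
E = E° − (0.0592/2) log Q = 0.13 − (0.0592/2)(3.241) = 0.034 V.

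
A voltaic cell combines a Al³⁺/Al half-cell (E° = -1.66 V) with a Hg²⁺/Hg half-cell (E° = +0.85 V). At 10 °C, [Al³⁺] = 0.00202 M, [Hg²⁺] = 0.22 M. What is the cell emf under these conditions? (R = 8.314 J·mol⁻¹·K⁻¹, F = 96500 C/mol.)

The Hg²⁺/Hg couple has the higher reduction potential and acts as the cathode, so E°_cell = +0.85 − (-1.66) = 2.51 V.
Balancing electrons gives n = 6; the reaction quotient is Q = [Al³⁺]^2/[Hg²⁺]^3 = 3.83 × 10^-4.
E = E° − (RT/nF) ln Q = 2.51 − (8.314×283)/(6×96500) × (-7.867) = 2.510 + 0.032 = 2.542 V.

2.54 V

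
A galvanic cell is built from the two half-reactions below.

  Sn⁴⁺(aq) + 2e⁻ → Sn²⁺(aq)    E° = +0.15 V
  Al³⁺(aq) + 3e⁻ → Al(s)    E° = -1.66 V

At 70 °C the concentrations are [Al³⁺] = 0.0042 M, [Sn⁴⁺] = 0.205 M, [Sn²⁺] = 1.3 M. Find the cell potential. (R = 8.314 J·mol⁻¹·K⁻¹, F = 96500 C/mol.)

1.84 V

The Sn⁴⁺/Sn²⁺ couple has the higher reduction potential and acts as the cathode, so E°_cell = +0.15 − (-1.66) = 1.81 V.
Balancing electrons gives n = 6; the reaction quotient is Q = [Al³⁺]^2·[Sn²⁺]^3/[Sn⁴⁺]^3 = 0.00450.
E = E° − (RT/nF) ln Q = 1.81 − (8.314×343)/(6×96500) × (-5.404) = 1.810 + 0.027 = 1.837 V.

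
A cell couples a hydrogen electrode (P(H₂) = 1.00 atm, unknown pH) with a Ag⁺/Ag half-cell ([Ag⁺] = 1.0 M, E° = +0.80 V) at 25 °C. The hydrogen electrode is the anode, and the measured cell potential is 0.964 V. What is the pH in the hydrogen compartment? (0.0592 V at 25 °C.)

pH = 2.77

E°_cell = 0.80 V and n = 2.
log Q = n(E° − E)/0.0592 = 2×(0.80 − 0.964)/0.0592 = -5.541.
With Q = [H⁺]^2 / ([Ag⁺]^2·P(H₂)), solving for [H⁺] gives log[H⁺] = -2.770, so pH = 2.77.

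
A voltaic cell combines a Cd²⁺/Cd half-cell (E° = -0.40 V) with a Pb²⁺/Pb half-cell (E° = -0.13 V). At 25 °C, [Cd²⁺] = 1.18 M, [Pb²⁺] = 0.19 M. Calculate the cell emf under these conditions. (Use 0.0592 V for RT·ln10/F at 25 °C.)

0.247 V

The Pb²⁺/Pb couple has the higher reduction potential and acts as the cathode, so E°_cell = -0.13 − (-0.40) = 0.27 V.
Balancing electrons gives n = 2; the reaction quotient is Q = [Cd²⁺]/[Pb²⁺] = 6.21.
At 25 °C, E = E° − (0.0592/n) log Q = 0.27 − (0.0592/2)(0.793) = 0.270 − 0.023 = 0.247 V.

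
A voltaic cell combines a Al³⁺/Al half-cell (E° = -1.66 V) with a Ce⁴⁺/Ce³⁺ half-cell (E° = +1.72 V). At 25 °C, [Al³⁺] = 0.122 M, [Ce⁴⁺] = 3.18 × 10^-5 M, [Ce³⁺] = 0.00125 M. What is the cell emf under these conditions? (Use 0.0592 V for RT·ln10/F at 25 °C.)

The Ce⁴⁺/Ce³⁺ couple has the higher reduction potential and acts as the cathode, so E°_cell = +1.72 − (-1.66) = 3.38 V.
Balancing electrons gives n = 3; the reaction quotient is Q = [Al³⁺]·[Ce³⁺]^3/[Ce⁴⁺]^3 = 7410.
At 25 °C, E = E° − (0.0592/n) log Q = 3.38 − (0.0592/3)(3.870) = 3.380 − 0.076 = 3.304 V.

3.30 V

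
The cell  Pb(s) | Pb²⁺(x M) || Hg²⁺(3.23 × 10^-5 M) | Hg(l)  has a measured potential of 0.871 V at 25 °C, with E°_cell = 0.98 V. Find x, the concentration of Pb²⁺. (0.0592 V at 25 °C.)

0.16 M

From the Nernst equation, log Q = n(E° − E)/0.0592 = 2(0.98 − 0.871)/0.0592 = 3.682, so Q = 4810.
With Q = [Pb²⁺]/[Hg²⁺] and the known concentrations, [Pb²⁺] in the numerator gives [Pb²⁺] = 0.16 M.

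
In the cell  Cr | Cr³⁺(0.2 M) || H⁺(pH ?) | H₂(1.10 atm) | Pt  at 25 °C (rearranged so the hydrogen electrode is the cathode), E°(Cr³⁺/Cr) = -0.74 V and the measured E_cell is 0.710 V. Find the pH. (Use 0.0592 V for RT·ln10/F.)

pH = 0.72

E°_cell = 0.74 V and n = 6.
log Q = n(E° − E)/0.0592 = 6×(0.74 − 0.710)/0.0592 = 3.041.
With Q = [Cr³⁺]^2·P(H₂)^3 / [H⁺]^6, solving for [H⁺] gives log[H⁺] = -0.719, so pH = 0.72.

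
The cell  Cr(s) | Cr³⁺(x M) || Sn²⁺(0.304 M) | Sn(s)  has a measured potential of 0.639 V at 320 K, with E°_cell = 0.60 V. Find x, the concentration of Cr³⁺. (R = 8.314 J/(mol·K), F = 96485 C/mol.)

From the Nernst equation, ln Q = nF(E° − E)/RT = 6×96485×(0.60 − 0.639)/(8.314×320) = -8.486, so Q = 2.06 × 10^-4.
With Q = [Cr³⁺]^2/[Sn²⁺]^3 and the known concentrations, [Cr³⁺]^2 in the numerator gives [Cr³⁺] = 0.0024 M.

0.0024 M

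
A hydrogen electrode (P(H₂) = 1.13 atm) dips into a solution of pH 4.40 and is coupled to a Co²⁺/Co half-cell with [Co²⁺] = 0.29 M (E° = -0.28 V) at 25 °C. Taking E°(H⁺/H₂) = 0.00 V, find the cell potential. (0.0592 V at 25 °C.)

0.034 V

The hydrogen couple is the cathode, so E°_cell = 0.28 V; n = 2.
[H⁺] = 10^(−4.40) = 4 × 10^-5 M, and Q = [Co²⁺]·P(H₂) / [H⁺]^2 = 2.07 × 10^8.
E = E° − (0.0592/2) log Q = 0.28 − (0.0592/2)(8.315) = 0.034 V.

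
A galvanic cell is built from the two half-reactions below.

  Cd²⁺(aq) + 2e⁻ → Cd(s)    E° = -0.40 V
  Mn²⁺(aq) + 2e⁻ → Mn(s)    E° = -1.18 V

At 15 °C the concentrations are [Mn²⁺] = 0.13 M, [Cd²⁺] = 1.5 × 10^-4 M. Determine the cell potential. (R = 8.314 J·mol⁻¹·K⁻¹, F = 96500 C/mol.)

The Cd²⁺/Cd couple has the higher reduction potential and acts as the cathode, so E°_cell = -0.40 − (-1.18) = 0.78 V.
Balancing electrons gives n = 2; the reaction quotient is Q = [Mn²⁺]/[Cd²⁺] = 867.
E = E° − (RT/nF) ln Q = 0.78 − (8.314×288)/(2×96500) × (6.765) = 0.780 − 0.084 = 0.696 V.

0.696 V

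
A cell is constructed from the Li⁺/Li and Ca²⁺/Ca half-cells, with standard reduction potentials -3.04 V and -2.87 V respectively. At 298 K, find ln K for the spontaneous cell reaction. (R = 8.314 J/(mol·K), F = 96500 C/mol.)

ln K = 13.2

E°_cell = -2.87 − (-3.04) = 0.17 V, with n = 2 electrons transferred.
At equilibrium E = 0, so the Nernst equation gives ln K = nFE°/RT = (2)(96500)(0.17)/((8.314)(298)) = 13.24.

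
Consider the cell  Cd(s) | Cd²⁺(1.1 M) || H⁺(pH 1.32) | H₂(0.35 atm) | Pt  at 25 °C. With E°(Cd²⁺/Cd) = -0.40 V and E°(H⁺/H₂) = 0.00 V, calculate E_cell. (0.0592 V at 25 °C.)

The hydrogen couple is the cathode, so E°_cell = 0.40 V; n = 2.
[H⁺] = 10^(−1.32) = 0.048 M, and Q = [Cd²⁺]·P(H₂) / [H⁺]^2 = 168.
E = E° − (0.0592/2) log Q = 0.40 − (0.0592/2)(2.225) = 0.334 V.

0.33 V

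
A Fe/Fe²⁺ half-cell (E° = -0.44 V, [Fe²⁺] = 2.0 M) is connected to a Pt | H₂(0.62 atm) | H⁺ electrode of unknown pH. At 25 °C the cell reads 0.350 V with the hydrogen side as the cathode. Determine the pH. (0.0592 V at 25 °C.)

pH = 1.47

E°_cell = 0.44 V and n = 2.
log Q = n(E° − E)/0.0592 = 2×(0.44 − 0.350)/0.0592 = 3.041.
With Q = [Fe²⁺]·P(H₂) / [H⁺]^2, solving for [H⁺] gives log[H⁺] = -1.474, so pH = 1.47.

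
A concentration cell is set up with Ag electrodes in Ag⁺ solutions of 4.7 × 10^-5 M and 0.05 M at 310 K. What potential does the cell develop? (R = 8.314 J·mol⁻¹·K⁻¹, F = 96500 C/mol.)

0.19 V

Both half-cells are Ag⁺/Ag, so E°_cell = 0. The concentrated side is the cathode; the cell reaction moves Ag⁺ from high to low concentration with n = 1.
Q = [Ag⁺]_dilute/[Ag⁺]_conc = 4.7 × 10^-5/0.05 = 9.4 × 10^-4.
E = 0 − (RT/nF) ln Q = −((8.314×310)/(1×96500))(-6.970) = 0.1862 V.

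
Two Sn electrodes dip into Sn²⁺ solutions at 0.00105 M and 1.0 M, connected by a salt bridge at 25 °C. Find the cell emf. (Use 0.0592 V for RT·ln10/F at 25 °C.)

Both half-cells are Sn²⁺/Sn, so E°_cell = 0. The concentrated side is the cathode; the cell reaction moves Sn²⁺ from high to low concentration with n = 2.
Q = [Sn²⁺]_dilute/[Sn²⁺]_conc = 0.00105/1.0 = 0.00105.
E = 0 − (0.0592/2) log Q = −(0.0592/2)(-2.979) = 0.0882 V.

0.088 V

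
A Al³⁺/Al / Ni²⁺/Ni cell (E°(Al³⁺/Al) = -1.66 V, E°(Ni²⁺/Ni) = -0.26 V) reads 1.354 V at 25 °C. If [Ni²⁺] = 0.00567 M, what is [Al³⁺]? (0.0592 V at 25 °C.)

From the Nernst equation, log Q = n(E° − E)/0.0592 = 6(1.40 − 1.354)/0.0592 = 4.662, so Q = 4.59 × 10^4.
With Q = [Al³⁺]^2/[Ni²⁺]^3 and the known concentrations, [Al³⁺]^2 in the numerator gives [Al³⁺] = 0.092 M.

0.092 M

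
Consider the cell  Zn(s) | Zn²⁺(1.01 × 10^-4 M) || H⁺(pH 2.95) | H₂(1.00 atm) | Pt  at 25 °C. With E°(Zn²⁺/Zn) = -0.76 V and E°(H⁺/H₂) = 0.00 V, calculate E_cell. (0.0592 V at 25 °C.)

The hydrogen couple is the cathode, so E°_cell = 0.76 V; n = 2.
[H⁺] = 10^(−2.95) = 0.0011 M, and Q = [Zn²⁺]·P(H₂) / [H⁺]^2 = 80.2.
E = E° − (0.0592/2) log Q = 0.76 − (0.0592/2)(1.904) = 0.704 V.

0.70 V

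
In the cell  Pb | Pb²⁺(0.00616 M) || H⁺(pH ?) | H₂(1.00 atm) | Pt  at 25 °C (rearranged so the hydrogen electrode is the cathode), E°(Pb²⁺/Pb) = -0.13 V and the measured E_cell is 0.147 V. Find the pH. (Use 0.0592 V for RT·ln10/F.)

E°_cell = 0.13 V and n = 2.
log Q = n(E° − E)/0.0592 = 2×(0.13 − 0.147)/0.0592 = -0.574.
With Q = [Pb²⁺]·P(H₂) / [H⁺]^2, solving for [H⁺] gives log[H⁺] = -0.818, so pH = 0.82.

pH = 0.82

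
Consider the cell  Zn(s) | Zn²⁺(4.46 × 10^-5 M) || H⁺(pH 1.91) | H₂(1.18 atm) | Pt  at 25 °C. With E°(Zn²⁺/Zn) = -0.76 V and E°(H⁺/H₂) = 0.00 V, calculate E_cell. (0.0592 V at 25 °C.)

The hydrogen couple is the cathode, so E°_cell = 0.76 V; n = 2.
[H⁺] = 10^(−1.91) = 0.012 M, and Q = [Zn²⁺]·P(H₂) / [H⁺]^2 = 0.348.
E = E° − (0.0592/2) log Q = 0.76 − (0.0592/2)(-0.459) = 0.774 V.

0.77 V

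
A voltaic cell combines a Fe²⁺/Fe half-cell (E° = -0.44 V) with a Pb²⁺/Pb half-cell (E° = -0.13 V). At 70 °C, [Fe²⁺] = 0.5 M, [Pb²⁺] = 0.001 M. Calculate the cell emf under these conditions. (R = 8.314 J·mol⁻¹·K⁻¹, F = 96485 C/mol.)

0.218 V

The Pb²⁺/Pb couple has the higher reduction potential and acts as the cathode, so E°_cell = -0.13 − (-0.44) = 0.31 V.
Balancing electrons gives n = 2; the reaction quotient is Q = [Fe²⁺]/[Pb²⁺] = 500.
E = E° − (RT/nF) ln Q = 0.31 − (8.314×343)/(2×96485) × (6.215) = 0.310 − 0.092 = 0.218 V.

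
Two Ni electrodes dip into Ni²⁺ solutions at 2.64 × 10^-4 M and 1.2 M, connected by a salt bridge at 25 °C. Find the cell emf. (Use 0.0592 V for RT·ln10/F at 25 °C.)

Both half-cells are Ni²⁺/Ni, so E°_cell = 0. The concentrated side is the cathode; the cell reaction moves Ni²⁺ from high to low concentration with n = 2.
Q = [Ni²⁺]_dilute/[Ni²⁺]_conc = 2.64 × 10^-4/1.2 = 2.2 × 10^-4.
E = 0 − (0.0592/2) log Q = −(0.0592/2)(-3.658) = 0.1083 V.

0.11 V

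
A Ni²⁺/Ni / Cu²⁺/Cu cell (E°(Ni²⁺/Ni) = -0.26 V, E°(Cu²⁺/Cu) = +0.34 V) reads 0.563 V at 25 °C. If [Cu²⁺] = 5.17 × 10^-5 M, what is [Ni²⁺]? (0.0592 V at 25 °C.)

From the Nernst equation, log Q = n(E° − E)/0.0592 = 2(0.60 − 0.563)/0.0592 = 1.250, so Q = 17.8.
With Q = [Ni²⁺]/[Cu²⁺] and the known concentrations, [Ni²⁺] in the numerator gives [Ni²⁺] = 9.2 × 10^-4 M.

9.2 × 10^-4 M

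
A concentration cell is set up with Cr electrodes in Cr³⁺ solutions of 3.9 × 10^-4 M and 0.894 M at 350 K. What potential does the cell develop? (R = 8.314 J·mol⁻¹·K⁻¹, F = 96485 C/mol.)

Both half-cells are Cr³⁺/Cr, so E°_cell = 0. The concentrated side is the cathode; the cell reaction moves Cr³⁺ from high to low concentration with n = 3.
Q = [Cr³⁺]_dilute/[Cr³⁺]_conc = 3.9 × 10^-4/0.894 = 4.36 × 10^-4.
E = 0 − (RT/nF) ln Q = −((8.314×350)/(3×96485))(-7.737) = 0.0778 V.

0.078 V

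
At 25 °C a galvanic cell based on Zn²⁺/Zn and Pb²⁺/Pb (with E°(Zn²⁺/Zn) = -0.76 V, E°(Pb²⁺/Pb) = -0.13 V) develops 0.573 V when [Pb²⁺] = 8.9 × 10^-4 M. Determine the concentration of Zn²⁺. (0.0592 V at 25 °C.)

0.075 M

From the Nernst equation, log Q = n(E° − E)/0.0592 = 2(0.63 − 0.573)/0.0592 = 1.926, so Q = 84.3.
With Q = [Zn²⁺]/[Pb²⁺] and the known concentrations, [Zn²⁺] in the numerator gives [Zn²⁺] = 0.075 M.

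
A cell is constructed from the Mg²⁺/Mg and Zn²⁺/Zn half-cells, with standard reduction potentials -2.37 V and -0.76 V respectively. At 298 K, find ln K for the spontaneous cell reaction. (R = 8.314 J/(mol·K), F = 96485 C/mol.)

E°_cell = -0.76 − (-2.37) = 1.61 V, with n = 2 electrons transferred.
At equilibrium E = 0, so the Nernst equation gives ln K = nFE°/RT = (2)(96485)(1.61)/((8.314)(298)) = 125.40.

ln K = 125.4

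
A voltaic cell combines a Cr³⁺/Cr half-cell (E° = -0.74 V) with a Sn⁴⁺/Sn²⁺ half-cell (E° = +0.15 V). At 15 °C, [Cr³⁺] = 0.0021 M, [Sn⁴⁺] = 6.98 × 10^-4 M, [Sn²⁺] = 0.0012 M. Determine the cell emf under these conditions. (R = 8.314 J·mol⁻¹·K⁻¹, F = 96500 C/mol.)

The Sn⁴⁺/Sn²⁺ couple has the higher reduction potential and acts as the cathode, so E°_cell = +0.15 − (-0.74) = 0.89 V.
Balancing electrons gives n = 6; the reaction quotient is Q = [Cr³⁺]^2·[Sn²⁺]^3/[Sn⁴⁺]^3 = 2.24 × 10^-5.
E = E° − (RT/nF) ln Q = 0.89 − (8.314×288)/(6×96500) × (-10.706) = 0.890 + 0.044 = 0.934 V.

0.934 V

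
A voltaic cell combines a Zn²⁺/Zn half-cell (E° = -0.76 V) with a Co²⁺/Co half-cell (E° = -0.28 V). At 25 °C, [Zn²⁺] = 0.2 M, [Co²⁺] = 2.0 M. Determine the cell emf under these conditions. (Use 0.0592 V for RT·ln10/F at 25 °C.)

The Co²⁺/Co couple has the higher reduction potential and acts as the cathode, so E°_cell = -0.28 − (-0.76) = 0.48 V.
Balancing electrons gives n = 2; the reaction quotient is Q = [Zn²⁺]/[Co²⁺] = 0.100.
At 25 °C, E = E° − (0.0592/n) log Q = 0.48 − (0.0592/2)(-1.000) = 0.480 + 0.030 = 0.510 V.

0.510 V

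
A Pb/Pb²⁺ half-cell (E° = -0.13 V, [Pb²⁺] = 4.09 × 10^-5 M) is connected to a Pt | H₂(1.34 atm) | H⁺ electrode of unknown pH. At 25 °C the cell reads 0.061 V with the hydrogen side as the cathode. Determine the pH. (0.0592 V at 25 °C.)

E°_cell = 0.13 V and n = 2.
log Q = n(E° − E)/0.0592 = 2×(0.13 − 0.061)/0.0592 = 2.331.
With Q = [Pb²⁺]·P(H₂) / [H⁺]^2, solving for [H⁺] gives log[H⁺] = -3.296, so pH = 3.30.

pH = 3.30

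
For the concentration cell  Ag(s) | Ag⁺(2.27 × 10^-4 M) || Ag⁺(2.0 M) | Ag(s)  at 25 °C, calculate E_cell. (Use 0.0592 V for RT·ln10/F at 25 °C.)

Both half-cells are Ag⁺/Ag, so E°_cell = 0. The concentrated side is the cathode; the cell reaction moves Ag⁺ from high to low concentration with n = 1.
Q = [Ag⁺]_dilute/[Ag⁺]_conc = 2.27 × 10^-4/2.0 = 1.13 × 10^-4.
E = 0 − (0.0592/1) log Q = −(0.0592/1)(-3.945) = 0.2335 V.

0.23 V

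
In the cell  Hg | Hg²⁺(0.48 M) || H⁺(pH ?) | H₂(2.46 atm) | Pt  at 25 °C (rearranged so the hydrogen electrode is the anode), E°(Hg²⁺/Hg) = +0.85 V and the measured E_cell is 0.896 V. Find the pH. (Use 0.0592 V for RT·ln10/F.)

E°_cell = 0.85 V and n = 2.
log Q = n(E° − E)/0.0592 = 2×(0.85 − 0.896)/0.0592 = -1.554.
With Q = [H⁺]^2 / ([Hg²⁺]·P(H₂)), solving for [H⁺] gives log[H⁺] = -0.741, so pH = 0.74.

pH = 0.74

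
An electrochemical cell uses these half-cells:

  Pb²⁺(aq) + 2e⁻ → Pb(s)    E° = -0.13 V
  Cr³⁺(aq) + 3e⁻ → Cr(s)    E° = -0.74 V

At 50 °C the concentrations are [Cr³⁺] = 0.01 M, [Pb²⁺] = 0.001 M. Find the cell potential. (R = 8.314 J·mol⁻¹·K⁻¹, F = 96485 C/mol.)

The Pb²⁺/Pb couple has the higher reduction potential and acts as the cathode, so E°_cell = -0.13 − (-0.74) = 0.61 V.
Balancing electrons gives n = 6; the reaction quotient is Q = [Cr³⁺]^2/[Pb²⁺]^3 = 1 × 10^5.
E = E° − (RT/nF) ln Q = 0.61 − (8.314×323)/(6×96485) × (11.513) = 0.610 − 0.053 = 0.557 V.

0.557 V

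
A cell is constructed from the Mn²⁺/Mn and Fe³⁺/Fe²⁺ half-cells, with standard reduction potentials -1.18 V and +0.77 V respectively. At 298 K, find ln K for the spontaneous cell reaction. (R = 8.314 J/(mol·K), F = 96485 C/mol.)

ln K = 151.9

E°_cell = +0.77 − (-1.18) = 1.95 V, with n = 2 electrons transferred.
At equilibrium E = 0, so the Nernst equation gives ln K = nFE°/RT = (2)(96485)(1.95)/((8.314)(298)) = 151.88.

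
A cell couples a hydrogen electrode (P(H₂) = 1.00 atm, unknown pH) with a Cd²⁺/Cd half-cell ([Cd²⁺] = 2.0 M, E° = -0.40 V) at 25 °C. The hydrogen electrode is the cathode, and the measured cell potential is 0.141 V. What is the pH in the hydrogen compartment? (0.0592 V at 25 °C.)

E°_cell = 0.40 V and n = 2.
log Q = n(E° − E)/0.0592 = 2×(0.40 − 0.141)/0.0592 = 8.750.
With Q = [Cd²⁺]·P(H₂) / [H⁺]^2, solving for [H⁺] gives log[H⁺] = -4.224, so pH = 4.22.

pH = 4.22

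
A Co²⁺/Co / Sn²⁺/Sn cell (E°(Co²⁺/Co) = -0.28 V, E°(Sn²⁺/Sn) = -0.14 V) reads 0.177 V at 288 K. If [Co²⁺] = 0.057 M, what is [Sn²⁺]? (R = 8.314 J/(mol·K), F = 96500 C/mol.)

From the Nernst equation, ln Q = nF(E° − E)/RT = 2×96500×(0.14 − 0.177)/(8.314×288) = -2.982, so Q = 0.0507.
With Q = [Co²⁺]/[Sn²⁺] and the known concentrations, [Sn²⁺] in the denominator gives [Sn²⁺] = 1.1 M.

1.1 M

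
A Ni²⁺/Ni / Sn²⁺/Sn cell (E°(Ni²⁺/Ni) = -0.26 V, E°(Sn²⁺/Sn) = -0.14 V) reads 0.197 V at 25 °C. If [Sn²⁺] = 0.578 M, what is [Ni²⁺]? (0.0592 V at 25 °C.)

0.0014 M

From the Nernst equation, log Q = n(E° − E)/0.0592 = 2(0.12 − 0.197)/0.0592 = -2.601, so Q = 0.00250.
With Q = [Ni²⁺]/[Sn²⁺] and the known concentrations, [Ni²⁺] in the numerator gives [Ni²⁺] = 0.0014 M.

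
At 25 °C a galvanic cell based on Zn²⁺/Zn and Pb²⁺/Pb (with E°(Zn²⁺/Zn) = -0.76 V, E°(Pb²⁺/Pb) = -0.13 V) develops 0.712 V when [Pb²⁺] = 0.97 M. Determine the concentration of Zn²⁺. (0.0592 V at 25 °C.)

0.0016 M

From the Nernst equation, log Q = n(E° − E)/0.0592 = 2(0.63 − 0.712)/0.0592 = -2.770, so Q = 0.00170.
With Q = [Zn²⁺]/[Pb²⁺] and the known concentrations, [Zn²⁺] in the numerator gives [Zn²⁺] = 0.0016 M.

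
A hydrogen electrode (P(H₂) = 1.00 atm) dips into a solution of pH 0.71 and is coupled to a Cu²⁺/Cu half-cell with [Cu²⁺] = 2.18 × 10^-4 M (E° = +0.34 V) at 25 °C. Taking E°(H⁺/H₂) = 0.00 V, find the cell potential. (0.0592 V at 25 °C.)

0.27 V

The Cu²⁺/Cu couple is the cathode, so E°_cell = 0.34 V; n = 2.
[H⁺] = 10^(−0.71) = 0.19 M, and Q = [H⁺]^2 / ([Cu²⁺]·P(H₂)) = 174.
E = E° − (0.0592/2) log Q = 0.34 − (0.0592/2)(2.242) = 0.274 V.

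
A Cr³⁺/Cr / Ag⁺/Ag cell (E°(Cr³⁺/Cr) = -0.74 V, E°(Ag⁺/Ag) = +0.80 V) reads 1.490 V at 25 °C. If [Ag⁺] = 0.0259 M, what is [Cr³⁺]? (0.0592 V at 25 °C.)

From the Nernst equation, log Q = n(E° − E)/0.0592 = 3(1.54 − 1.490)/0.0592 = 2.534, so Q = 342.
With Q = [Cr³⁺]/[Ag⁺]^3 and the known concentrations, [Cr³⁺] in the numerator gives [Cr³⁺] = 0.0059 M.

0.0059 M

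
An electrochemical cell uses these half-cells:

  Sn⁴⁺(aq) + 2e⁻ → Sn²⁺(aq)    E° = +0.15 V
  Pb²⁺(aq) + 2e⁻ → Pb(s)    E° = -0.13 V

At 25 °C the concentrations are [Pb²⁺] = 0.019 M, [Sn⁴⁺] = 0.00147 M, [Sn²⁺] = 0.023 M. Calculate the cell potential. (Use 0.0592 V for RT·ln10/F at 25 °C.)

0.296 V

The Sn⁴⁺/Sn²⁺ couple has the higher reduction potential and acts as the cathode, so E°_cell = +0.15 − (-0.13) = 0.28 V.
Balancing electrons gives n = 2; the reaction quotient is Q = [Pb²⁺]·[Sn²⁺]/[Sn⁴⁺] = 0.297.
At 25 °C, E = E° − (0.0592/n) log Q = 0.28 − (0.0592/2)(-0.527) = 0.280 + 0.016 = 0.296 V.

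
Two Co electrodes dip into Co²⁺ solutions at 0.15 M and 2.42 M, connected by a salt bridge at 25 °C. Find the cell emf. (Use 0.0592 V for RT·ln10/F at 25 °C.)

Both half-cells are Co²⁺/Co, so E°_cell = 0. The concentrated side is the cathode; the cell reaction moves Co²⁺ from high to low concentration with n = 2.
Q = [Co²⁺]_dilute/[Co²⁺]_conc = 0.15/2.42 = 0.0620.
E = 0 − (0.0592/2) log Q = −(0.0592/2)(-1.208) = 0.0358 V.

0.036 V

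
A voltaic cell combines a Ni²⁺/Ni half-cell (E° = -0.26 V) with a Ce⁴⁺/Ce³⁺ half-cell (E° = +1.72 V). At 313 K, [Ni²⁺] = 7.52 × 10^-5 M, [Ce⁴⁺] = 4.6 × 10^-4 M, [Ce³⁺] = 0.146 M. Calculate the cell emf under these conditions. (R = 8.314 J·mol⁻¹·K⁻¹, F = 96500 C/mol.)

The Ce⁴⁺/Ce³⁺ couple has the higher reduction potential and acts as the cathode, so E°_cell = +1.72 − (-0.26) = 1.98 V.
Balancing electrons gives n = 2; the reaction quotient is Q = [Ni²⁺]·[Ce³⁺]^2/[Ce⁴⁺]^2 = 7.58.
E = E° − (RT/nF) ln Q = 1.98 − (8.314×313)/(2×96500) × (2.025) = 1.980 − 0.027 = 1.953 V.

1.95 V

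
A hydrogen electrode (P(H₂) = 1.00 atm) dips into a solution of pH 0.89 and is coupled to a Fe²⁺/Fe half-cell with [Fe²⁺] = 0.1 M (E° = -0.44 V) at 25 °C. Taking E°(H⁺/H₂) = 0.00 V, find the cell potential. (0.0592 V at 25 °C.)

0.42 V

The hydrogen couple is the cathode, so E°_cell = 0.44 V; n = 2.
[H⁺] = 10^(−0.89) = 0.13 M, and Q = [Fe²⁺]·P(H₂) / [H⁺]^2 = 6.03.
E = E° − (0.0592/2) log Q = 0.44 − (0.0592/2)(0.780) = 0.417 V.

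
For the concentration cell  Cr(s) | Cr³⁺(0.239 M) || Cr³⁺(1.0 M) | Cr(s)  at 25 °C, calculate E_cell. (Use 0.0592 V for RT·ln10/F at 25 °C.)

0.012 V

Both half-cells are Cr³⁺/Cr, so E°_cell = 0. The concentrated side is the cathode; the cell reaction moves Cr³⁺ from high to low concentration with n = 3.
Q = [Cr³⁺]_dilute/[Cr³⁺]_conc = 0.239/1.0 = 0.239.
E = 0 − (0.0592/3) log Q = −(0.0592/3)(-0.622) = 0.0123 V.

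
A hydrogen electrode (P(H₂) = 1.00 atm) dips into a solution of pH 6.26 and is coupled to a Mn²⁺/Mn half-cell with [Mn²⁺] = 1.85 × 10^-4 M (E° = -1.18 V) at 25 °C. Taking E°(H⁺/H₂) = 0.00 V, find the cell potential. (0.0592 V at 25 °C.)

0.92 V

The hydrogen couple is the cathode, so E°_cell = 1.18 V; n = 2.
[H⁺] = 10^(−6.26) = 5.5 × 10^-7 M, and Q = [Mn²⁺]·P(H₂) / [H⁺]^2 = 6.13 × 10^8.
E = E° − (0.0592/2) log Q = 1.18 − (0.0592/2)(8.787) = 0.920 V.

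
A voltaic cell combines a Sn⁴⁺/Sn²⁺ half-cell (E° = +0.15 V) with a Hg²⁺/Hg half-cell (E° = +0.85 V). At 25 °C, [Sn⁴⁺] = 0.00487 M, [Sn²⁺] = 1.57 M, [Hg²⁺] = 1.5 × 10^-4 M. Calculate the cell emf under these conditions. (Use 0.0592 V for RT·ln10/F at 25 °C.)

The Hg²⁺/Hg couple has the higher reduction potential and acts as the cathode, so E°_cell = +0.85 − (+0.15) = 0.70 V.
Balancing electrons gives n = 2; the reaction quotient is Q = [Sn⁴⁺]/([Sn²⁺]·[Hg²⁺]) = 20.7.
At 25 °C, E = E° − (0.0592/n) log Q = 0.70 − (0.0592/2)(1.316) = 0.700 − 0.039 = 0.661 V.

0.661 V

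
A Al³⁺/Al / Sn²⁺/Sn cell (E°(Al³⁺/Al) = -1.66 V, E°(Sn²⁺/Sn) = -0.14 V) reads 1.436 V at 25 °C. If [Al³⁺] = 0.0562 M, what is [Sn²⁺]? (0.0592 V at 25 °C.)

From the Nernst equation, log Q = n(E° − E)/0.0592 = 6(1.52 − 1.436)/0.0592 = 8.514, so Q = 3.26 × 10^8.
With Q = [Al³⁺]^2/[Sn²⁺]^3 and the known concentrations, [Sn²⁺]^3 in the denominator gives [Sn²⁺] = 2.1 × 10^-4 M.

2.1 × 10^-4 M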